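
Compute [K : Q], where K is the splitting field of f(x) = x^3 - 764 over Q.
[K : Q] = 6

The roots of x^3 - 764 are ∛764, ω∛764, ω^2∛764 where ω = e^(2πi/3) is a primitive cube root of unity, so K = Q(∛764, ω). Now [Q(∛764):Q] = 3 (since 764 is not a perfect cube, x^3 - 764 is irreducible) and [Q(ω):Q] = 2. Both 2 and 3 divide [K:Q], and [K:Q] ≤ 3·2 = 6, so [K:Q] = 6. (Equivalently: Q(∛764) ⊂ R but ω ∉ R, so [K : Q(∛764)] = 2.)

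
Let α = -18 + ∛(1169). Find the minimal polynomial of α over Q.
m_α(x) = x^3 + 54x^2 + 972x + 4663

Set β = α + 18 = ∛(1169), so β^3 = 1169. Then (α + 18)^3 - 1169 = 0, i.e. α is a root of g(x) = (x + 18)^3 - 1169 = x^3 + 54x^2 + 972x + 4663. Since g(x) = h(x + 18) where h(x) = x^3 - 1169, and h is irreducible over Q (because 1169 is not a perfect cube, so h has no rational root, and a monic cubic with no rational root is irreducible), g is also irreducible (irreducibility is preserved under the substitution x → x + 18). Hence m_α(x) = x^3 + 54x^2 + 972x + 4663.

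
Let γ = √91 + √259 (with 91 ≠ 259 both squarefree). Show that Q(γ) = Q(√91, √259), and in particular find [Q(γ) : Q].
[Q(γ) : Q] = 4 (equivalently, Q(γ) = Q(√91, √259))

Obviously Q(γ) ⊆ Q(√91, √259), and [Q(√91, √259):Q] = 4 (since 91, 259 are distinct squarefree integers > 1 with 23569 not a perfect square). To show equality we compute the minimal polynomial of γ. From γ = √91 + √259: γ^2 = 91 + 2√(23569) + 259 = 350 + 2√(23569), so γ^2 - 350 = 2√(23569); squaring, (γ^2 - 350)^2 = 4·23569, i.e. γ^4 - 700γ^2 + 122500 - 94276 = 0, i.e. γ^4 - 700γ^2 + 28224 = 0. So γ is a root of x^4 - 700x^2 + 28224. This polynomial is irreducible over Q: it has no rational root (each ±√91 ± √259 is irrational), and any factorization into two quadratics over Q would force √(23569) ∈ Q (pairing opposite roots) or √91, √259 ∈ Q (other pairings), all impossible. Hence [Q(γ):Q] = 4 = [Q(√91, √259):Q], so Q(γ) = Q(√91, √259).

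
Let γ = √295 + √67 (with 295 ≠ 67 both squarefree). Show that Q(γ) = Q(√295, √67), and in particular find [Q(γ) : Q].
[Q(γ) : Q] = 4 (equivalently, Q(γ) = Q(√295, √67))

Obviously Q(γ) ⊆ Q(√295, √67), and [Q(√295, √67):Q] = 4 (since 295, 67 are distinct squarefree integers > 1 with 19765 not a perfect square). To show equality we compute the minimal polynomial of γ. From γ = √295 + √67: γ^2 = 295 + 2√(19765) + 67 = 362 + 2√(19765), so γ^2 - 362 = 2√(19765); squaring, (γ^2 - 362)^2 = 4·19765, i.e. γ^4 - 724γ^2 + 131044 - 79060 = 0, i.e. γ^4 - 724γ^2 + 51984 = 0. So γ is a root of x^4 - 724x^2 + 51984. This polynomial is irreducible over Q: it has no rational root (each ±√295 ± √67 is irrational), and any factorization into two quadratics over Q would force √(19765) ∈ Q (pairing opposite roots) or √295, √67 ∈ Q (other pairings), all impossible. Hence [Q(γ):Q] = 4 = [Q(√295, √67):Q], so Q(γ) = Q(√295, √67).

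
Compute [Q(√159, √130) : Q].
[Q(√159, √130) : Q] = 4

[Q(√159):Q] = 2 (min poly x^2 - 159, irreducible since 159 is squarefree > 1). For the top step, suppose √130 ∈ Q(√159), say √130 = c + d√159 with c, d ∈ Q. Squaring: 130 = c^2 + 159d^2 + 2cd√159. Since √159 ∉ Q this forces 2cd = 0. If d = 0 then √130 = c ∈ Q, contradicting 130 squarefree > 1. If c = 0 then 130 = 159d^2, so 159·130 = (159d)^2 is a perfect square in Q — but 159·130 = 20670 is not a perfect square (since 159 and 130 are distinct squarefree integers). Contradiction. Hence √130 ∉ Q(√159), so x^2 - 130 stays irreducible over Q(√159) and [Q(√159, √130) : Q(√159)] = 2. By the tower law, [Q(√159, √130) : Q] = 2 · 2 = 4.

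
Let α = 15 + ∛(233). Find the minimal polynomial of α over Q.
m_α(x) = x^3 - 45x^2 + 675x - 3608

Set β = α - 15 = ∛(233), so β^3 = 233. Then (α - 15)^3 - 233 = 0, i.e. α is a root of g(x) = (x - 15)^3 - 233 = x^3 - 45x^2 + 675x - 3608. Since g(x) = h(x - 15) where h(x) = x^3 - 233, and h is irreducible over Q (because 233 is not a perfect cube, so h has no rational root, and a monic cubic with no rational root is irreducible), g is also irreducible (irreducibility is preserved under the substitution x → x - 15). Hence m_α(x) = x^3 - 45x^2 + 675x - 3608.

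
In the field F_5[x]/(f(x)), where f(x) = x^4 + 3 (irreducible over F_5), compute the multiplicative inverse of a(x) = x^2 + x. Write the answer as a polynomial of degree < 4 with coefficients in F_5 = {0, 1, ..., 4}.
a(x)^(-1) ≡ 2x^3 + x^2 + 4x + 1 (mod f(x))

Since f is irreducible over F_5, F_5[x]/(f) is a field and a(x) ≠ 0 has an inverse. Apply the extended Euclidean algorithm to f(x) and a(x) in F_5[x]: f(x) = (x^2 + 4x + 1)·a(x) + (4x + 3);  a(x) = (4x + 1)·(4x + 3) + (2). The last nonzero remainder is the constant 2 = gcd(f, a) in F_5. Back-substituting through the division chain expresses 2 = s(x)·a(x) + t(x)·f(x) with s(x) ≡ 4x^3 + 2x^2 + 3x + 2 (mod f), so (4x^3 + 2x^2 + 3x + 2)·a(x) ≡ 2 (mod f). Multiplying by 2^(-1) ≡ 3 in F_5 gives a(x)^(-1) ≡ 3·(4x^3 + 2x^2 + 3x + 2) ≡ 2x^3 + x^2 + 4x + 1 (mod f). Check: (x^2 + x)·(2x^3 + x^2 + 4x + 1) = 2x^5 + 3x^4 + x ≡ 1 (mod x^4 + 3).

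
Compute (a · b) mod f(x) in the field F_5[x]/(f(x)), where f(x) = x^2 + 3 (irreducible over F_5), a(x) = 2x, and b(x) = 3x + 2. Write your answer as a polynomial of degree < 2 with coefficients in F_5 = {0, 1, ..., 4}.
a · b ≡ 4x + 2 (mod f(x))

Multiply in F_5[x]: a(x)·b(x) = (2x)·(3x + 2) = x^2 + 4x. This has degree ≥ 2, so divide by f(x) over F_5: x^2 + 4x = (1)·(x^2 + 3) + (4x + 2). Hence a·b ≡ 4x + 2 (mod f). (F_5[x]/(f) is a field with 5^2 = 25 elements since f is irreducible of degree 2.)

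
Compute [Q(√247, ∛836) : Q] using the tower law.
[Q(√247, ∛836) : Q] = 6

Let L = Q(√247, ∛836). Since Q(√247) ⊂ L and [Q(√247):Q] = 2, the tower law gives 2 | [L:Q]. Likewise Q(∛836) ⊂ L with [Q(∛836):Q] = 3 (because 836 is not a perfect cube), so 3 | [L:Q]. As gcd(2,3) = 1, [L:Q] is divisible by 6. Conversely L is generated over Q by √247 and ∛836, so [L:Q] ≤ 2·3 = 6. Therefore [Q(√247, ∛836) : Q] = 6.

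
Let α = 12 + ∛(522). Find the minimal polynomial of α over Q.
m_α(x) = x^3 - 36x^2 + 432x - 2250

Set β = α - 12 = ∛(522), so β^3 = 522. Then (α - 12)^3 - 522 = 0, i.e. α is a root of g(x) = (x - 12)^3 - 522 = x^3 - 36x^2 + 432x - 2250. Since g(x) = h(x - 12) where h(x) = x^3 - 522, and h is irreducible over Q (because 522 is not a perfect cube, so h has no rational root, and a monic cubic with no rational root is irreducible), g is also irreducible (irreducibility is preserved under the substitution x → x - 12). Hence m_α(x) = x^3 - 36x^2 + 432x - 2250.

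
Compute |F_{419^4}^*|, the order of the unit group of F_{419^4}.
|F_{419^4}^*| = 30821664720

F_{419^4} has 419^4 = 30821664721 elements; its multiplicative group consists of all nonzero elements, so |F_{419^4}^*| = 30821664721 - 1 = 30821664720. (It is cyclic since any finite subgroup of the multiplicative group of a field is cyclic.)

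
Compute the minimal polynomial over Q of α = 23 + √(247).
m_α(x) = x^2 - 46x + 282

From α - 23 = √(247), squaring gives (α - 23)^2 = 247, i.e. α^2 - 46α + 529 = 247, so α^2 - 46α + 282 = 0. The discriminant of x^2 - 46x + 282 is (-46)^2 - 4·(282) = 2116 - 1128 = 988, and 4·(247) is not a perfect square in Q since 247 is squarefree and ≠ 1. Hence x^2 - 46x + 282 is irreducible over Q and is the minimal polynomial of α.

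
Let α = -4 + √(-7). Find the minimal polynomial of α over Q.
m_α(x) = x^2 + 8x + 23

From α + 4 = √(-7), squaring gives (α + 4)^2 = -7, i.e. α^2 + 8α + 16 = -7, so α^2 + 8α + 23 = 0. The discriminant of x^2 + 8x + 23 is (8)^2 - 4·(23) = 64 - 92 = -28, and 4·(-7) is not a perfect square in Q since -7 is squarefree and ≠ 1. Hence x^2 + 8x + 23 is irreducible over Q and is the minimal polynomial of α.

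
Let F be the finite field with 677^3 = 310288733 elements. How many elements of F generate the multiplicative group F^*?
There are φ(310288732) = 143209872 primitive elements

F_q^* is cyclic of order q - 1 = 310288732. A cyclic group of order m has exactly φ(m) generators. Here m = 310288732 = 2^2 · 13^2 · 459007, so the number of primitive elements is φ(310288732) = 143209872.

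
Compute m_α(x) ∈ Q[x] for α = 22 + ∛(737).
m_α(x) = x^3 - 66x^2 + 1452x - 11385

Set β = α - 22 = ∛(737), so β^3 = 737. Then (α - 22)^3 - 737 = 0, i.e. α is a root of g(x) = (x - 22)^3 - 737 = x^3 - 66x^2 + 1452x - 11385. Since g(x) = h(x - 22) where h(x) = x^3 - 737, and h is irreducible over Q (because 737 is not a perfect cube, so h has no rational root, and a monic cubic with no rational root is irreducible), g is also irreducible (irreducibility is preserved under the substitution x → x - 22). Hence m_α(x) = x^3 - 66x^2 + 1452x - 11385.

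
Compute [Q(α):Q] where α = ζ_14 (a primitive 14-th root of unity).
[Q(α):Q] = 6

The minimal polynomial of ζ_14 over Q is the 14-th cyclotomic polynomial Φ_14(x), which is irreducible over Q and has degree φ(14) = 6. Hence [Q(α):Q] = φ(14) = 6.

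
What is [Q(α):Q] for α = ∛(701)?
[Q(α):Q] = 3

The minimal polynomial of α is x^3 - 701, irreducible over Q since 701 is not a perfect cube (so x^3 - 701 has no rational root). Hence [Q(α):Q] = deg(m_α) = 3.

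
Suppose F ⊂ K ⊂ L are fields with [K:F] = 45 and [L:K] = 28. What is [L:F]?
[L:F] = 1260

The tower law says that for any tower of field extensions F ⊂ K ⊂ L with finite degrees, [L:F] = [L:K] · [K:F]. Here this gives [L:F] = 28 · 45 = 1260.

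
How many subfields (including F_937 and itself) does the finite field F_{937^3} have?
F_{937^3} has 2 subfields

The subfields of F_{p^n} are exactly the fields F_{p^d} for d | n (each is the fixed field of the unique index-d subgroup of Gal(F_{p^n}/F_p) ≅ Z/nZ). The divisors of n = 3 are {1, 3}, giving 2 subfields: F_{937^1}, F_{937^3}.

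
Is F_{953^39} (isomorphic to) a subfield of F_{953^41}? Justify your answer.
No: F_{953^39} is not a subfield of F_{953^41}

F_{p^m} embeds in F_{p^n} iff m | n. Here 39 ∤ 41 (since 41 = 1·39 + 2 with remainder 2 ≠ 0), so F_{953^39} is not a subfield of F_{953^41}. Equivalently: if it were, the tower law would give 39 = [F_{953^39}:F_953] dividing [F_{953^41}:F_953] = 41, contradiction.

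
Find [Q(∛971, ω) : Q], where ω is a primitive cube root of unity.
[Q(∛971, ω) : Q] = 6

[Q(∛971):Q] = 3 (min poly x^3 - 971, irreducible since 971 is not a perfect cube). [Q(ω):Q] = 2 (min poly x^2 + x + 1). Since Q(∛971) ⊂ R and ω ∉ R, we have ω ∉ Q(∛971), so x^2 + x + 1 remains irreducible over Q(∛971) and [Q(∛971, ω) : Q(∛971)] = 2. By the tower law, [Q(∛971, ω) : Q] = 3 · 2 = 6. (In fact Q(∛971, ω) is the splitting field of x^3 - 971 over Q.)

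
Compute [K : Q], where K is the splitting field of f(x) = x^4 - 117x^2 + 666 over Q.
[K : Q] = 4

Solving the quadratic in x^2: x^2 = (117 ± √(117^2 - 4·666))/2 = (117 ± √11025)/2 = (117 ± 105)/2, giving x^2 = 6 or x^2 = 111. So f(x) = (x^2 - 6)(x^2 - 111) and the roots of f are ±√6, ±√111. Hence the splitting field is K = Q(√6, √111). Since 6 and 111 are distinct squarefree integers > 1, their product 666 is not a perfect square, so √111 ∉ Q(√6). By the tower law [K:Q] = [Q(√6,√111):Q(√6)] · [Q(√6):Q] = 2 · 2 = 4.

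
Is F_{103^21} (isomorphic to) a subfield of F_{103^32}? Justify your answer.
No: F_{103^21} is not a subfield of F_{103^32}

F_{p^m} embeds in F_{p^n} iff m | n. Here 21 ∤ 32 (since 32 = 1·21 + 11 with remainder 11 ≠ 0), so F_{103^21} is not a subfield of F_{103^32}. Equivalently: if it were, the tower law would give 21 = [F_{103^21}:F_103] dividing [F_{103^32}:F_103] = 32, contradiction.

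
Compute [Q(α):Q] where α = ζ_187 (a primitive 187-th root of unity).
[Q(α):Q] = 160

The minimal polynomial of ζ_187 over Q is the 187-th cyclotomic polynomial Φ_187(x), which is irreducible over Q and has degree φ(187) = 160. Hence [Q(α):Q] = φ(187) = 160.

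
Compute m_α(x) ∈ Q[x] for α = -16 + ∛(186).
m_α(x) = x^3 + 48x^2 + 768x + 3910

Set β = α + 16 = ∛(186), so β^3 = 186. Then (α + 16)^3 - 186 = 0, i.e. α is a root of g(x) = (x + 16)^3 - 186 = x^3 + 48x^2 + 768x + 3910. Since g(x) = h(x + 16) where h(x) = x^3 - 186, and h is irreducible over Q (because 186 is not a perfect cube, so h has no rational root, and a monic cubic with no rational root is irreducible), g is also irreducible (irreducibility is preserved under the substitution x → x + 16). Hence m_α(x) = x^3 + 48x^2 + 768x + 3910.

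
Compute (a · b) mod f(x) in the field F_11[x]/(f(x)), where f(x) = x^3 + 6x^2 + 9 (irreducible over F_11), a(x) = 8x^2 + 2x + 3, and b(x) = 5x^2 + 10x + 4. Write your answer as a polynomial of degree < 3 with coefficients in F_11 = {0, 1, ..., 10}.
a · b ≡ 10x^2 + 8x + 9 (mod f(x))

Multiply in F_11[x]: a(x)·b(x) = (8x^2 + 2x + 3)·(5x^2 + 10x + 4) = 7x^4 + 2x^3 + x^2 + 5x + 1. This has degree ≥ 3, so divide by f(x) over F_11: 7x^4 + 2x^3 + x^2 + 5x + 1 = (7x + 4)·(x^3 + 6x^2 + 9) + (10x^2 + 8x + 9). Hence a·b ≡ 10x^2 + 8x + 9 (mod f). (F_11[x]/(f) is a field with 11^3 = 1331 elements since f is irreducible of degree 3.)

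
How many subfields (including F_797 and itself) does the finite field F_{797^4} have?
F_{797^4} has 3 subfields

The subfields of F_{p^n} are exactly the fields F_{p^d} for d | n (each is the fixed field of the unique index-d subgroup of Gal(F_{p^n}/F_p) ≅ Z/nZ). The divisors of n = 4 are {1, 2, 4}, giving 3 subfields: F_{797^1}, F_{797^2}, F_{797^4}.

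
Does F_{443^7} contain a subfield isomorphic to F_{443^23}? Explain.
No: F_{443^23} is not a subfield of F_{443^7}

F_{p^m} embeds in F_{p^n} iff m | n. Here 23 ∤ 7 (since 7 = 0·23 + 7 with remainder 7 ≠ 0), so F_{443^23} is not a subfield of F_{443^7}. Equivalently: if it were, the tower law would give 23 = [F_{443^23}:F_443] dividing [F_{443^7}:F_443] = 7, contradiction.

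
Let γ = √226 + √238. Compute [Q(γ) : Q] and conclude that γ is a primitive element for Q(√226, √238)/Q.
[Q(γ) : Q] = 4 (equivalently, Q(γ) = Q(√226, √238))

Obviously Q(γ) ⊆ Q(√226, √238), and [Q(√226, √238):Q] = 4 (since 226, 238 are distinct squarefree integers > 1 with 53788 not a perfect square). To show equality we compute the minimal polynomial of γ. From γ = √226 + √238: γ^2 = 226 + 2√(53788) + 238 = 464 + 2√(53788), so γ^2 - 464 = 2√(53788); squaring, (γ^2 - 464)^2 = 4·53788, i.e. γ^4 - 928γ^2 + 215296 - 215152 = 0, i.e. γ^4 - 928γ^2 + 144 = 0. So γ is a root of x^4 - 928x^2 + 144. This polynomial is irreducible over Q: it has no rational root (each ±√226 ± √238 is irrational), and any factorization into two quadratics over Q would force √(53788) ∈ Q (pairing opposite roots) or √226, √238 ∈ Q (other pairings), all impossible. Hence [Q(γ):Q] = 4 = [Q(√226, √238):Q], so Q(γ) = Q(√226, √238).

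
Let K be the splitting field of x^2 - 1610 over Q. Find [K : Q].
[K : Q] = 2

f(x) = x^2 - 1610 factors as (x - √1610)(x + √1610). The splitting field is K = Q(√1610). Since 1610 is squarefree and > 1, it is not a perfect square, so x^2 - 1610 is irreducible over Q and [Q(√1610) : Q] = 2. Hence [K : Q] = 2.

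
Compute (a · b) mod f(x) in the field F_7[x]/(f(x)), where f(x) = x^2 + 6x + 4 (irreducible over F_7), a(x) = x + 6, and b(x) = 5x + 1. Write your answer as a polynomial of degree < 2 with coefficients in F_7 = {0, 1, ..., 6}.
a · b ≡ x (mod f(x))

Multiply in F_7[x]: a(x)·b(x) = (x + 6)·(5x + 1) = 5x^2 + 3x + 6. This has degree ≥ 2, so divide by f(x) over F_7: 5x^2 + 3x + 6 = (5)·(x^2 + 6x + 4) + (x). Hence a·b ≡ x (mod f). (F_7[x]/(f) is a field with 7^2 = 49 elements since f is irreducible of degree 2.)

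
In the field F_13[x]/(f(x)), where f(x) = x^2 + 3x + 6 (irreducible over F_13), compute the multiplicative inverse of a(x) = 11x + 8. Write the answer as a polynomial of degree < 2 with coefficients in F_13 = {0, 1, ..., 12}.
a(x)^(-1) ≡ 9x + 11 (mod f(x))

Since f is irreducible over F_13, F_13[x]/(f) is a field and a(x) ≠ 0 has an inverse. Apply the extended Euclidean algorithm to f(x) and a(x) in F_13[x]: f(x) = (6x + 3)·a(x) + (8). The last nonzero remainder is the constant 8 = gcd(f, a) in F_13. Back-substituting through the division chain expresses 8 = s(x)·a(x) + t(x)·f(x) with s(x) ≡ 7x + 10 (mod f), so (7x + 10)·a(x) ≡ 8 (mod f). Multiplying by 8^(-1) ≡ 5 in F_13 gives a(x)^(-1) ≡ 5·(7x + 10) ≡ 9x + 11 (mod f). Check: (11x + 8)·(9x + 11) = 8x^2 + 11x + 10 ≡ 1 (mod x^2 + 3x + 6).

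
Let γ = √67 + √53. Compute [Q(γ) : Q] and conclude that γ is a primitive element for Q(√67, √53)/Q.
[Q(γ) : Q] = 4 (equivalently, Q(γ) = Q(√67, √53))

Obviously Q(γ) ⊆ Q(√67, √53), and [Q(√67, √53):Q] = 4 (since 67, 53 are distinct squarefree integers > 1 with 3551 not a perfect square). To show equality we compute the minimal polynomial of γ. From γ = √67 + √53: γ^2 = 67 + 2√(3551) + 53 = 120 + 2√(3551), so γ^2 - 120 = 2√(3551); squaring, (γ^2 - 120)^2 = 4·3551, i.e. γ^4 - 240γ^2 + 14400 - 14204 = 0, i.e. γ^4 - 240γ^2 + 196 = 0. So γ is a root of x^4 - 240x^2 + 196. This polynomial is irreducible over Q: it has no rational root (each ±√67 ± √53 is irrational), and any factorization into two quadratics over Q would force √(3551) ∈ Q (pairing opposite roots) or √67, √53 ∈ Q (other pairings), all impossible. Hence [Q(γ):Q] = 4 = [Q(√67, √53):Q], so Q(γ) = Q(√67, √53).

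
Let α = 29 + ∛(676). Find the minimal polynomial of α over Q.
m_α(x) = x^3 - 87x^2 + 2523x - 25065

Set β = α - 29 = ∛(676), so β^3 = 676. Then (α - 29)^3 - 676 = 0, i.e. α is a root of g(x) = (x - 29)^3 - 676 = x^3 - 87x^2 + 2523x - 25065. Since g(x) = h(x - 29) where h(x) = x^3 - 676, and h is irreducible over Q (because 676 is not a perfect cube, so h has no rational root, and a monic cubic with no rational root is irreducible), g is also irreducible (irreducibility is preserved under the substitution x → x - 29). Hence m_α(x) = x^3 - 87x^2 + 2523x - 25065.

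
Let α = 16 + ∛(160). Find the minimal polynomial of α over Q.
m_α(x) = x^3 - 48x^2 + 768x - 4256

Set β = α - 16 = ∛(160), so β^3 = 160. Then (α - 16)^3 - 160 = 0, i.e. α is a root of g(x) = (x - 16)^3 - 160 = x^3 - 48x^2 + 768x - 4256. Since g(x) = h(x - 16) where h(x) = x^3 - 160, and h is irreducible over Q (because 160 is not a perfect cube, so h has no rational root, and a monic cubic with no rational root is irreducible), g is also irreducible (irreducibility is preserved under the substitution x → x - 16). Hence m_α(x) = x^3 - 48x^2 + 768x - 4256.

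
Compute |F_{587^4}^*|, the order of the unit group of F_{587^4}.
|F_{587^4}^*| = 118727795760

F_{587^4} has 587^4 = 118727795761 elements; its multiplicative group consists of all nonzero elements, so |F_{587^4}^*| = 118727795761 - 1 = 118727795760. (It is cyclic since any finite subgroup of the multiplicative group of a field is cyclic.)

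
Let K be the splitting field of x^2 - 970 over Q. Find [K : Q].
[K : Q] = 2

f(x) = x^2 - 970 factors as (x - √970)(x + √970). The splitting field is K = Q(√970). Since 970 is squarefree and > 1, it is not a perfect square, so x^2 - 970 is irreducible over Q and [Q(√970) : Q] = 2. Hence [K : Q] = 2.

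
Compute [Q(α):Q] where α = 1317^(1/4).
[Q(α):Q] = 4

α is a root of x^4 - 1317. By Eisenstein's criterion at the prime p = 3 (which divides the constant term 1317 but p^2 = 9 does not, since 1317 is squarefree), x^4 - 1317 is irreducible over Q. Hence [Q(α):Q] = 4.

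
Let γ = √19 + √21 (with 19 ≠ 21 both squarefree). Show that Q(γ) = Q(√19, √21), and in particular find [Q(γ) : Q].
[Q(γ) : Q] = 4 (equivalently, Q(γ) = Q(√19, √21))

Obviously Q(γ) ⊆ Q(√19, √21), and [Q(√19, √21):Q] = 4 (since 19, 21 are distinct squarefree integers > 1 with 399 not a perfect square). To show equality we compute the minimal polynomial of γ. From γ = √19 + √21: γ^2 = 19 + 2√(399) + 21 = 40 + 2√(399), so γ^2 - 40 = 2√(399); squaring, (γ^2 - 40)^2 = 4·399, i.e. γ^4 - 80γ^2 + 1600 - 1596 = 0, i.e. γ^4 - 80γ^2 + 4 = 0. So γ is a root of x^4 - 80x^2 + 4. This polynomial is irreducible over Q: it has no rational root (each ±√19 ± √21 is irrational), and any factorization into two quadratics over Q would force √(399) ∈ Q (pairing opposite roots) or √19, √21 ∈ Q (other pairings), all impossible. Hence [Q(γ):Q] = 4 = [Q(√19, √21):Q], so Q(γ) = Q(√19, √21).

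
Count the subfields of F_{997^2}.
F_{997^2} has 2 subfields

The subfields of F_{p^n} are exactly the fields F_{p^d} for d | n (each is the fixed field of the unique index-d subgroup of Gal(F_{p^n}/F_p) ≅ Z/nZ). The divisors of n = 2 are {1, 2}, giving 2 subfields: F_{997^1}, F_{997^2}.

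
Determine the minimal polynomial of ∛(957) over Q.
m_α(x) = x^3 - 957

α satisfies α^3 = 957, so x^3 - 957 annihilates α. By the rational root test, a rational root p/q (in lowest terms) of x^3 - 957 would satisfy p^3 = 957 q^3, forcing q = 1 and p^3 = 957; but 957 is not a perfect cube, contradiction. A monic cubic over Q with no rational root is irreducible (any nontrivial factorization would include a linear factor). Hence x^3 - 957 is the minimal polynomial of α, and in particular [Q(α):Q] = 3.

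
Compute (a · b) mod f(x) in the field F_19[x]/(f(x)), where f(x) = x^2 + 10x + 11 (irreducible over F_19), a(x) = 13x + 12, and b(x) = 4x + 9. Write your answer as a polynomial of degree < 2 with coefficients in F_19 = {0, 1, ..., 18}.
a · b ≡ 6x + 11 (mod f(x))

Multiply in F_19[x]: a(x)·b(x) = (13x + 12)·(4x + 9) = 14x^2 + 13x + 13. This has degree ≥ 2, so divide by f(x) over F_19: 14x^2 + 13x + 13 = (14)·(x^2 + 10x + 11) + (6x + 11). Hence a·b ≡ 6x + 11 (mod f). (F_19[x]/(f) is a field with 19^2 = 361 elements since f is irreducible of degree 2.)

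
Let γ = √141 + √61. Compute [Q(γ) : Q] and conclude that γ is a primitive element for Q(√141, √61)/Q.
[Q(γ) : Q] = 4 (equivalently, Q(γ) = Q(√141, √61))

Obviously Q(γ) ⊆ Q(√141, √61), and [Q(√141, √61):Q] = 4 (since 141, 61 are distinct squarefree integers > 1 with 8601 not a perfect square). To show equality we compute the minimal polynomial of γ. From γ = √141 + √61: γ^2 = 141 + 2√(8601) + 61 = 202 + 2√(8601), so γ^2 - 202 = 2√(8601); squaring, (γ^2 - 202)^2 = 4·8601, i.e. γ^4 - 404γ^2 + 40804 - 34404 = 0, i.e. γ^4 - 404γ^2 + 6400 = 0. So γ is a root of x^4 - 404x^2 + 6400. This polynomial is irreducible over Q: it has no rational root (each ±√141 ± √61 is irrational), and any factorization into two quadratics over Q would force √(8601) ∈ Q (pairing opposite roots) or √141, √61 ∈ Q (other pairings), all impossible. Hence [Q(γ):Q] = 4 = [Q(√141, √61):Q], so Q(γ) = Q(√141, √61).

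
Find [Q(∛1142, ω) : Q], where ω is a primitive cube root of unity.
[Q(∛1142, ω) : Q] = 6

[Q(∛1142):Q] = 3 (min poly x^3 - 1142, irreducible since 1142 is not a perfect cube). [Q(ω):Q] = 2 (min poly x^2 + x + 1). Since Q(∛1142) ⊂ R and ω ∉ R, we have ω ∉ Q(∛1142), so x^2 + x + 1 remains irreducible over Q(∛1142) and [Q(∛1142, ω) : Q(∛1142)] = 2. By the tower law, [Q(∛1142, ω) : Q] = 3 · 2 = 6. (In fact Q(∛1142, ω) is the splitting field of x^3 - 1142 over Q.)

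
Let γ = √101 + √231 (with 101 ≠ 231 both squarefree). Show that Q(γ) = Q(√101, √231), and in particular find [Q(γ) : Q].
[Q(γ) : Q] = 4 (equivalently, Q(γ) = Q(√101, √231))

Obviously Q(γ) ⊆ Q(√101, √231), and [Q(√101, √231):Q] = 4 (since 101, 231 are distinct squarefree integers > 1 with 23331 not a perfect square). To show equality we compute the minimal polynomial of γ. From γ = √101 + √231: γ^2 = 101 + 2√(23331) + 231 = 332 + 2√(23331), so γ^2 - 332 = 2√(23331); squaring, (γ^2 - 332)^2 = 4·23331, i.e. γ^4 - 664γ^2 + 110224 - 93324 = 0, i.e. γ^4 - 664γ^2 + 16900 = 0. So γ is a root of x^4 - 664x^2 + 16900. This polynomial is irreducible over Q: it has no rational root (each ±√101 ± √231 is irrational), and any factorization into two quadratics over Q would force √(23331) ∈ Q (pairing opposite roots) or √101, √231 ∈ Q (other pairings), all impossible. Hence [Q(γ):Q] = 4 = [Q(√101, √231):Q], so Q(γ) = Q(√101, √231).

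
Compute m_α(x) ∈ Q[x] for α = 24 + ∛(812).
m_α(x) = x^3 - 72x^2 + 1728x - 14636

Set β = α - 24 = ∛(812), so β^3 = 812. Then (α - 24)^3 - 812 = 0, i.e. α is a root of g(x) = (x - 24)^3 - 812 = x^3 - 72x^2 + 1728x - 14636. Since g(x) = h(x - 24) where h(x) = x^3 - 812, and h is irreducible over Q (because 812 is not a perfect cube, so h has no rational root, and a monic cubic with no rational root is irreducible), g is also irreducible (irreducibility is preserved under the substitution x → x - 24). Hence m_α(x) = x^3 - 72x^2 + 1728x - 14636.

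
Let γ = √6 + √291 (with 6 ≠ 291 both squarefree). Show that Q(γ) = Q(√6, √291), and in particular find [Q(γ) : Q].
[Q(γ) : Q] = 4 (equivalently, Q(γ) = Q(√6, √291))

Obviously Q(γ) ⊆ Q(√6, √291), and [Q(√6, √291):Q] = 4 (since 6, 291 are distinct squarefree integers > 1 with 1746 not a perfect square). To show equality we compute the minimal polynomial of γ. From γ = √6 + √291: γ^2 = 6 + 2√(1746) + 291 = 297 + 2√(1746), so γ^2 - 297 = 2√(1746); squaring, (γ^2 - 297)^2 = 4·1746, i.e. γ^4 - 594γ^2 + 88209 - 6984 = 0, i.e. γ^4 - 594γ^2 + 81225 = 0. So γ is a root of x^4 - 594x^2 + 81225. This polynomial is irreducible over Q: it has no rational root (each ±√6 ± √291 is irrational), and any factorization into two quadratics over Q would force √(1746) ∈ Q (pairing opposite roots) or √6, √291 ∈ Q (other pairings), all impossible. Hence [Q(γ):Q] = 4 = [Q(√6, √291):Q], so Q(γ) = Q(√6, √291).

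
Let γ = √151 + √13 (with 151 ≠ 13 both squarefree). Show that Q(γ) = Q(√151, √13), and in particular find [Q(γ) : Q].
[Q(γ) : Q] = 4 (equivalently, Q(γ) = Q(√151, √13))

Obviously Q(γ) ⊆ Q(√151, √13), and [Q(√151, √13):Q] = 4 (since 151, 13 are distinct squarefree integers > 1 with 1963 not a perfect square). To show equality we compute the minimal polynomial of γ. From γ = √151 + √13: γ^2 = 151 + 2√(1963) + 13 = 164 + 2√(1963), so γ^2 - 164 = 2√(1963); squaring, (γ^2 - 164)^2 = 4·1963, i.e. γ^4 - 328γ^2 + 26896 - 7852 = 0, i.e. γ^4 - 328γ^2 + 19044 = 0. So γ is a root of x^4 - 328x^2 + 19044. This polynomial is irreducible over Q: it has no rational root (each ±√151 ± √13 is irrational), and any factorization into two quadratics over Q would force √(1963) ∈ Q (pairing opposite roots) or √151, √13 ∈ Q (other pairings), all impossible. Hence [Q(γ):Q] = 4 = [Q(√151, √13):Q], so Q(γ) = Q(√151, √13).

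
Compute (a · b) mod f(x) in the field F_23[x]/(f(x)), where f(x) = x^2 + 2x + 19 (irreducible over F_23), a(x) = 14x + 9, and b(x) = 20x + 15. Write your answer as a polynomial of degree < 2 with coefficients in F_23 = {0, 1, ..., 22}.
a · b ≡ 14x + 13 (mod f(x))

Multiply in F_23[x]: a(x)·b(x) = (14x + 9)·(20x + 15) = 4x^2 + 22x + 20. This has degree ≥ 2, so divide by f(x) over F_23: 4x^2 + 22x + 20 = (4)·(x^2 + 2x + 19) + (14x + 13). Hence a·b ≡ 14x + 13 (mod f). (F_23[x]/(f) is a field with 23^2 = 529 elements since f is irreducible of degree 2.)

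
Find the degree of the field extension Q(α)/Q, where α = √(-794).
[Q(α):Q] = 2

[Q(α):Q] equals the degree of the minimal polynomial of α. Here α^2 = -794 and x^2 + 794 is irreducible (d = -794 is squarefree, ≠ 1, hence not a square), so deg(m_α) = 2. Thus [Q(α):Q] = 2.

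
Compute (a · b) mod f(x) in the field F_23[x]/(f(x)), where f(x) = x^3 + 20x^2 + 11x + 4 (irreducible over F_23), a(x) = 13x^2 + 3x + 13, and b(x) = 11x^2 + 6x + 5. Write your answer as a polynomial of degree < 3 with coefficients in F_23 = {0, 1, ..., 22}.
a · b ≡ 20x^2 + 21x + 21 (mod f(x))

Multiply in F_23[x]: a(x)·b(x) = (13x^2 + 3x + 13)·(11x^2 + 6x + 5) = 5x^4 + 19x^3 + 19x^2 + x + 19. This has degree ≥ 3, so divide by f(x) over F_23: 5x^4 + 19x^3 + 19x^2 + x + 19 = (5x + 11)·(x^3 + 20x^2 + 11x + 4) + (20x^2 + 21x + 21). Hence a·b ≡ 20x^2 + 21x + 21 (mod f). (F_23[x]/(f) is a field with 23^3 = 12167 elements since f is irreducible of degree 3.)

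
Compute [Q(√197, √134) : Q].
[Q(√197, √134) : Q] = 4

[Q(√197):Q] = 2 (min poly x^2 - 197, irreducible since 197 is squarefree > 1). For the top step, suppose √134 ∈ Q(√197), say √134 = c + d√197 with c, d ∈ Q. Squaring: 134 = c^2 + 197d^2 + 2cd√197. Since √197 ∉ Q this forces 2cd = 0. If d = 0 then √134 = c ∈ Q, contradicting 134 squarefree > 1. If c = 0 then 134 = 197d^2, so 197·134 = (197d)^2 is a perfect square in Q — but 197·134 = 26398 is not a perfect square (since 197 and 134 are distinct squarefree integers). Contradiction. Hence √134 ∉ Q(√197), so x^2 - 134 stays irreducible over Q(√197) and [Q(√197, √134) : Q(√197)] = 2. By the tower law, [Q(√197, √134) : Q] = 2 · 2 = 4.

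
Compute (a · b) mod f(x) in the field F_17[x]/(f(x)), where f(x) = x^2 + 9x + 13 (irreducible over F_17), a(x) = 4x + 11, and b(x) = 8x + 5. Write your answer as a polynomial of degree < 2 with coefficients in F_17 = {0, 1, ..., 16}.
a · b ≡ 7x + 13 (mod f(x))

Multiply in F_17[x]: a(x)·b(x) = (4x + 11)·(8x + 5) = 15x^2 + 6x + 4. This has degree ≥ 2, so divide by f(x) over F_17: 15x^2 + 6x + 4 = (15)·(x^2 + 9x + 13) + (7x + 13). Hence a·b ≡ 7x + 13 (mod f). (F_17[x]/(f) is a field with 17^2 = 289 elements since f is irreducible of degree 2.)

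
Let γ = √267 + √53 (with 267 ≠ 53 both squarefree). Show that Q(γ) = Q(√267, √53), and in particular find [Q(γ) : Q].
[Q(γ) : Q] = 4 (equivalently, Q(γ) = Q(√267, √53))

Obviously Q(γ) ⊆ Q(√267, √53), and [Q(√267, √53):Q] = 4 (since 267, 53 are distinct squarefree integers > 1 with 14151 not a perfect square). To show equality we compute the minimal polynomial of γ. From γ = √267 + √53: γ^2 = 267 + 2√(14151) + 53 = 320 + 2√(14151), so γ^2 - 320 = 2√(14151); squaring, (γ^2 - 320)^2 = 4·14151, i.e. γ^4 - 640γ^2 + 102400 - 56604 = 0, i.e. γ^4 - 640γ^2 + 45796 = 0. So γ is a root of x^4 - 640x^2 + 45796. This polynomial is irreducible over Q: it has no rational root (each ±√267 ± √53 is irrational), and any factorization into two quadratics over Q would force √(14151) ∈ Q (pairing opposite roots) or √267, √53 ∈ Q (other pairings), all impossible. Hence [Q(γ):Q] = 4 = [Q(√267, √53):Q], so Q(γ) = Q(√267, √53).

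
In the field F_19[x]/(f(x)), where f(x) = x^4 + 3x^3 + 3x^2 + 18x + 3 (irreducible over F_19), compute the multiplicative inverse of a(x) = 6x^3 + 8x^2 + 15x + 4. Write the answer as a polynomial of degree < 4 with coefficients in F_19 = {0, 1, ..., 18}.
a(x)^(-1) ≡ 3x^3 + 17x + 14 (mod f(x))

Since f is irreducible over F_19, F_19[x]/(f) is a field and a(x) ≠ 0 has an inverse. Apply the extended Euclidean algorithm to f(x) and a(x) in F_19[x]: f(x) = (16x + 14)·a(x) + (12x^2 + 10x + 4);  a(x) = (10x + 5)·(12x^2 + 10x + 4) + (x + 3);  (12x^2 + 10x + 4) = (12x + 12)·(x + 3) + (6). The last nonzero remainder is the constant 6 = gcd(f, a) in F_19. Back-substituting through the division chain expresses 6 = s(x)·a(x) + t(x)·f(x) with s(x) ≡ 18x^3 + 7x + 8 (mod f), so (18x^3 + 7x + 8)·a(x) ≡ 6 (mod f). Multiplying by 6^(-1) ≡ 16 in F_19 gives a(x)^(-1) ≡ 16·(18x^3 + 7x + 8) ≡ 3x^3 + 17x + 14 (mod f). Check: (6x^3 + 8x^2 + 15x + 4)·(3x^3 + 17x + 14) = 18x^6 + 5x^5 + 14x^4 + 4x^3 + 6x^2 + 12x + 18 ≡ 1 (mod x^4 + 3x^3 + 3x^2 + 18x + 3).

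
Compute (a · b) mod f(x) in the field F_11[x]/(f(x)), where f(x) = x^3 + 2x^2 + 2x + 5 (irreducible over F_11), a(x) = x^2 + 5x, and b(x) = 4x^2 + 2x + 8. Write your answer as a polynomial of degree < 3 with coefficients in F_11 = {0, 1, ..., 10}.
a · b ≡ 4x^2 + 3x + 7 (mod f(x))

Multiply in F_11[x]: a(x)·b(x) = (x^2 + 5x)·(4x^2 + 2x + 8) = 4x^4 + 7x^2 + 7x. This has degree ≥ 3, so divide by f(x) over F_11: 4x^4 + 7x^2 + 7x = (4x + 3)·(x^3 + 2x^2 + 2x + 5) + (4x^2 + 3x + 7). Hence a·b ≡ 4x^2 + 3x + 7 (mod f). (F_11[x]/(f) is a field with 11^3 = 1331 elements since f is irreducible of degree 3.)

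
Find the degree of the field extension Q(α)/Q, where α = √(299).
[Q(α):Q] = 2

[Q(α):Q] equals the degree of the minimal polynomial of α. Here α^2 = 299 and x^2 - 299 is irreducible (d = 299 is squarefree, ≠ 1, hence not a square), so deg(m_α) = 2. Thus [Q(α):Q] = 2.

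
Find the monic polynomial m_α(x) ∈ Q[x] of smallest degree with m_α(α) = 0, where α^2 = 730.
m_α(x) = x^2 - 730

α satisfies α^2 - 730 = 0, so x^2 - 730 annihilates α. Since d = 730 is squarefree and ≠ 1, it is not a perfect square in Q, so x^2 - 730 has no rational root and is therefore irreducible over Q (a degree-2 polynomial over a field is irreducible iff it has no root). Hence m_α(x) = x^2 - 730.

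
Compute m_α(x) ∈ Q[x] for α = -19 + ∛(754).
m_α(x) = x^3 + 57x^2 + 1083x + 6105

Set β = α + 19 = ∛(754), so β^3 = 754. Then (α + 19)^3 - 754 = 0, i.e. α is a root of g(x) = (x + 19)^3 - 754 = x^3 + 57x^2 + 1083x + 6105. Since g(x) = h(x + 19) where h(x) = x^3 - 754, and h is irreducible over Q (because 754 is not a perfect cube, so h has no rational root, and a monic cubic with no rational root is irreducible), g is also irreducible (irreducibility is preserved under the substitution x → x + 19). Hence m_α(x) = x^3 + 57x^2 + 1083x + 6105.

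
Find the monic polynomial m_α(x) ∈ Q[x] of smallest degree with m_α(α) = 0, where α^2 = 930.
m_α(x) = x^2 - 930

α satisfies α^2 - 930 = 0, so x^2 - 930 annihilates α. Since d = 930 is squarefree and ≠ 1, it is not a perfect square in Q, so x^2 - 930 has no rational root and is therefore irreducible over Q (a degree-2 polynomial over a field is irreducible iff it has no root). Hence m_α(x) = x^2 - 930.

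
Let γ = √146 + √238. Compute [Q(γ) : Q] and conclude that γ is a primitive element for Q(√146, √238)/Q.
[Q(γ) : Q] = 4 (equivalently, Q(γ) = Q(√146, √238))

Obviously Q(γ) ⊆ Q(√146, √238), and [Q(√146, √238):Q] = 4 (since 146, 238 are distinct squarefree integers > 1 with 34748 not a perfect square). To show equality we compute the minimal polynomial of γ. From γ = √146 + √238: γ^2 = 146 + 2√(34748) + 238 = 384 + 2√(34748), so γ^2 - 384 = 2√(34748); squaring, (γ^2 - 384)^2 = 4·34748, i.e. γ^4 - 768γ^2 + 147456 - 138992 = 0, i.e. γ^4 - 768γ^2 + 8464 = 0. So γ is a root of x^4 - 768x^2 + 8464. This polynomial is irreducible over Q: it has no rational root (each ±√146 ± √238 is irrational), and any factorization into two quadratics over Q would force √(34748) ∈ Q (pairing opposite roots) or √146, √238 ∈ Q (other pairings), all impossible. Hence [Q(γ):Q] = 4 = [Q(√146, √238):Q], so Q(γ) = Q(√146, √238).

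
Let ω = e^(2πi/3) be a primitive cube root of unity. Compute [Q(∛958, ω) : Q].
[Q(∛958, ω) : Q] = 6

[Q(∛958):Q] = 3 (min poly x^3 - 958, irreducible since 958 is not a perfect cube). [Q(ω):Q] = 2 (min poly x^2 + x + 1). Since Q(∛958) ⊂ R and ω ∉ R, we have ω ∉ Q(∛958), so x^2 + x + 1 remains irreducible over Q(∛958) and [Q(∛958, ω) : Q(∛958)] = 2. By the tower law, [Q(∛958, ω) : Q] = 3 · 2 = 6. (In fact Q(∛958, ω) is the splitting field of x^3 - 958 over Q.)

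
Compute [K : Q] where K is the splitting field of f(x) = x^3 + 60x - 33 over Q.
[K : Q] = 6

By the rational root test, any rational root of the monic integer polynomial f(x) = x^3 + 60x - 33 must be an integer dividing the constant term -33, i.e. one of ±{1, 3, 11, 33}. Evaluating: f(1) = 28, f(-1) = -94, f(3) = 174, f(-3) = -240, f(11) = 1958, f(-11) = -2024, f(33) = 37884, f(-33) = -37950; none is 0, so f has no rational root and is therefore irreducible over Q (a cubic with no linear factor over a field is irreducible). For an irreducible cubic, the Galois group is A_3 or S_3 according as the discriminant disc(f) = -4a^3 - 27b^2 = -4·(60)^3 - 27·(-33)^2 = -893403 is or is not a square in Q. Here disc(f) = -893403 is not a perfect square in Q, so the Galois group of f over Q is not contained in A_3 and must be all of S_3. The splitting field has degree |S_3| = 6 over Q, so [K : Q] = 6.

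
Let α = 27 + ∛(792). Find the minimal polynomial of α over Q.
m_α(x) = x^3 - 81x^2 + 2187x - 20475

Set β = α - 27 = ∛(792), so β^3 = 792. Then (α - 27)^3 - 792 = 0, i.e. α is a root of g(x) = (x - 27)^3 - 792 = x^3 - 81x^2 + 2187x - 20475. Since g(x) = h(x - 27) where h(x) = x^3 - 792, and h is irreducible over Q (because 792 is not a perfect cube, so h has no rational root, and a monic cubic with no rational root is irreducible), g is also irreducible (irreducibility is preserved under the substitution x → x - 27). Hence m_α(x) = x^3 - 81x^2 + 2187x - 20475.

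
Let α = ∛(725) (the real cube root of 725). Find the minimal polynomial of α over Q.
m_α(x) = x^3 - 725

α satisfies α^3 = 725, so x^3 - 725 annihilates α. By the rational root test, a rational root p/q (in lowest terms) of x^3 - 725 would satisfy p^3 = 725 q^3, forcing q = 1 and p^3 = 725; but 725 is not a perfect cube, contradiction. A monic cubic over Q with no rational root is irreducible (any nontrivial factorization would include a linear factor). Hence x^3 - 725 is the minimal polynomial of α, and in particular [Q(α):Q] = 3.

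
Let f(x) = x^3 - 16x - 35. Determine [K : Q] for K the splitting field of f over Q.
[K : Q] = 6

By the rational root test, any rational root of the monic integer polynomial f(x) = x^3 - 16x - 35 must be an integer dividing the constant term -35, i.e. one of ±{1, 5, 7, 35}. Evaluating: f(1) = -50, f(-1) = -20, f(5) = 10, f(-5) = -80, f(7) = 196, f(-7) = -266, f(35) = 42280, f(-35) = -42350; none is 0, so f has no rational root and is therefore irreducible over Q (a cubic with no linear factor over a field is irreducible). For an irreducible cubic, the Galois group is A_3 or S_3 according as the discriminant disc(f) = -4a^3 - 27b^2 = -4·(-16)^3 - 27·(-35)^2 = -16691 is or is not a square in Q. Here disc(f) = -16691 is not a perfect square in Q, so the Galois group of f over Q is not contained in A_3 and must be all of S_3. The splitting field has degree |S_3| = 6 over Q, so [K : Q] = 6.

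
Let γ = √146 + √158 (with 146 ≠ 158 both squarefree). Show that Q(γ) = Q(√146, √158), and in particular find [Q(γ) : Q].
[Q(γ) : Q] = 4 (equivalently, Q(γ) = Q(√146, √158))

Obviously Q(γ) ⊆ Q(√146, √158), and [Q(√146, √158):Q] = 4 (since 146, 158 are distinct squarefree integers > 1 with 23068 not a perfect square). To show equality we compute the minimal polynomial of γ. From γ = √146 + √158: γ^2 = 146 + 2√(23068) + 158 = 304 + 2√(23068), so γ^2 - 304 = 2√(23068); squaring, (γ^2 - 304)^2 = 4·23068, i.e. γ^4 - 608γ^2 + 92416 - 92272 = 0, i.e. γ^4 - 608γ^2 + 144 = 0. So γ is a root of x^4 - 608x^2 + 144. This polynomial is irreducible over Q: it has no rational root (each ±√146 ± √158 is irrational), and any factorization into two quadratics over Q would force √(23068) ∈ Q (pairing opposite roots) or √146, √158 ∈ Q (other pairings), all impossible. Hence [Q(γ):Q] = 4 = [Q(√146, √158):Q], so Q(γ) = Q(√146, √158).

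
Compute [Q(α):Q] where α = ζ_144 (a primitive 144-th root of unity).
[Q(α):Q] = 48

The minimal polynomial of ζ_144 over Q is the 144-th cyclotomic polynomial Φ_144(x), which is irreducible over Q and has degree φ(144) = 48. Hence [Q(α):Q] = φ(144) = 48.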